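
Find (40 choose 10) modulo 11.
0

Using Lucas' theorem:
Write n=40 and k=10 in base 11:
n in base 11: [3, 7]
k in base 11: [0, 10]
C(40,10) mod 11 = ∏ C(n_i, k_i) mod 11
Digit binomials (mod 11): C(3,0) = 1; C(7,10) = 0 (k_i > n_i)
Product: 1 × 0 = 0 ≡ 0 (mod 11)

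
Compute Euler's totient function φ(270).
72

270 = 2 × 3^3 × 5
φ(n) = n × ∏(1 - 1/p) for each prime p dividing n
φ(270) = 270 × (1 - 1/2) × (1 - 1/3) × (1 - 1/5) = 72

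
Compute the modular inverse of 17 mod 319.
244

gcd(17, 319) = 1, so the inverse exists.
Extended Euclidean algorithm on (319, 17):
319 = 18 × 17 + 13  ⟹  13 = (1)·319 + (-18)·17
17 = 1 × 13 + 4  ⟹  4 = (-1)·319 + (19)·17
13 = 3 × 4 + 1  ⟹  1 = (4)·319 + (-75)·17
So (-75)·17 ≡ 1 (mod 319), i.e. 17^(-1) ≡ -75 ≡ 244 (mod 319).
Check: 17 × 244 = 4148 ≡ 1 (mod 319)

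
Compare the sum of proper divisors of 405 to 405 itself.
deficient

Proper divisors of 405: sum = 1 + 3 + 5 + 9 + 15 + 27 + 45 + 81 + 135 = 321
Since 321 < 405, 405 is deficient.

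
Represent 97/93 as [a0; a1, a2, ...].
[1; 23, 4]

Euclidean algorithm steps:
97 = 1 × 93 + 4
93 = 23 × 4 + 1
4 = 4 × 1 + 0
Continued fraction: [1; 23, 4]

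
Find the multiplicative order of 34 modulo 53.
52

53 is prime, so ord(34) divides φ(53) = 52.
Divisors of 52: 1, 2, 4, 13, 26, 52.
Repeated squaring: 34^1 ≡ 34, 34^2 ≡ 43, 34^4 ≡ 47, 34^8 ≡ 36, 34^16 ≡ 24, 34^32 ≡ 46 (mod 53).
Test 34^d mod 53 for each divisor d in increasing order:
34^1 ≡ 34
34^2 ≡ 43
34^4 ≡ 47
34^13 = 34^8·34^4·34^1 ≡ 23
34^26 = 34^16·34^8·34^2 ≡ 52
34^52 = 34^32·34^16·34^4 ≡ 1  ← first divisor giving 1
The order is 52.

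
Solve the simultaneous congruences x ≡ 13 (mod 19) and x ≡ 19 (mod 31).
298

Using Chinese Remainder Theorem:
M = 19 × 31 = 589
M1 = 31, M2 = 19
y1 = 31^(-1) mod 19 = 8
y2 = 19^(-1) mod 31 = 18
x = (13×31×8 + 19×19×18) mod 589 = 298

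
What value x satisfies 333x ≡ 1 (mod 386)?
335

gcd(333, 386) = 1, so the inverse exists.
Extended Euclidean algorithm on (386, 333):
386 = 1 × 333 + 53  ⟹  53 = (1)·386 + (-1)·333
333 = 6 × 53 + 15  ⟹  15 = (-6)·386 + (7)·333
53 = 3 × 15 + 8  ⟹  8 = (19)·386 + (-22)·333
15 = 1 × 8 + 7  ⟹  7 = (-25)·386 + (29)·333
8 = 1 × 7 + 1  ⟹  1 = (44)·386 + (-51)·333
So (-51)·333 ≡ 1 (mod 386), i.e. 333^(-1) ≡ -51 ≡ 335 (mod 386).
Check: 333 × 335 = 111555 ≡ 1 (mod 386)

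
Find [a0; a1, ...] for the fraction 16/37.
[0; 2, 3, 5]

Euclidean algorithm steps:
16 = 0 × 37 + 16
37 = 2 × 16 + 5
16 = 3 × 5 + 1
5 = 5 × 1 + 0
Continued fraction: [0; 2, 3, 5]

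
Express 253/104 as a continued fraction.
[2; 2, 3, 4, 1, 2]

Euclidean algorithm steps:
253 = 2 × 104 + 45
104 = 2 × 45 + 14
45 = 3 × 14 + 3
14 = 4 × 3 + 2
3 = 1 × 2 + 1
2 = 2 × 1 + 0
Continued fraction: [2; 2, 3, 4, 1, 2]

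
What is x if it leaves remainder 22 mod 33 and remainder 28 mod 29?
550

Using Chinese Remainder Theorem:
M = 33 × 29 = 957
M1 = 29, M2 = 33
y1 = 29^(-1) mod 33 = 8
y2 = 33^(-1) mod 29 = 22
x = (22×29×8 + 28×33×22) mod 957 = 550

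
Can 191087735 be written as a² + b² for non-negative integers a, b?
Not possible

Factorization: 191087735 = 5 × 17 × 131^3
By Fermat: n is sum of two squares iff every prime p ≡ 3 (mod 4) appears to even power.
Prime(s) ≡ 3 (mod 4) with odd exponent: [(131, 3)]
Therefore 191087735 cannot be expressed as a² + b².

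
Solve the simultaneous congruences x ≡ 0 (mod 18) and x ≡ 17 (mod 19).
36

Using Chinese Remainder Theorem:
M = 18 × 19 = 342
M1 = 19, M2 = 18
y1 = 19^(-1) mod 18 = 1
y2 = 18^(-1) mod 19 = 18
x = (0×19×1 + 17×18×18) mod 342 = 36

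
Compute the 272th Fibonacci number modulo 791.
105

Matrix identity: Q^n = [[F_(n+1), F_n], [F_n, F_(n-1)]] with Q = [[1,1],[1,0]].
n = 272 = 100010000₂. Square-and-multiply, entries mod 791:
Q^1 = [[1,1],[1,0]]
Q^2 = (Q^1)² = [[2,1],[1,1]]
Q^4 = (Q^2)² = [[5,3],[3,2]]
Q^8 = (Q^4)² = [[34,21],[21,13]]
Q^17 = (Q^8)²·Q = [[211,15],[15,196]]
Q^34 = (Q^17)² = [[450,568],[568,673]]
Q^68 = (Q^34)² = [[691,318],[318,373]]
Q^136 = (Q^68)² = [[384,595],[595,580]]
Q^272 = (Q^136)² = [[778,105],[105,673]]
F_272 mod 791 = Q^272[0][1] = 105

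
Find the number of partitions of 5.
7

p(n) counts ways to write n as a sum of positive integers (order ignored).
Examples: 5; 4 + 1; 3 + 2; 3 + 1 + 1; 2 + 2 + 1; ... (7 total)
p(5) = 7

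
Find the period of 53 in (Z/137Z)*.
136

137 is prime, so ord(53) divides φ(137) = 136.
Divisors of 136: 1, 2, 4, 8, 17, 34, 68, 136.
Repeated squaring: 53^1 ≡ 53, 53^2 ≡ 69, 53^4 ≡ 103, 53^8 ≡ 60, 53^16 ≡ 38, 53^32 ≡ 74, 53^64 ≡ 133, 53^128 ≡ 16 (mod 137).
Test 53^d mod 137 for each divisor d in increasing order:
53^1 ≡ 53
53^2 ≡ 69
53^4 ≡ 103
53^8 ≡ 60
53^17 = 53^16·53^1 ≡ 96
53^34 = 53^32·53^2 ≡ 37
53^68 = 53^64·53^4 ≡ 136
53^136 = 53^128·53^8 ≡ 1  ← first divisor giving 1
The order is 136.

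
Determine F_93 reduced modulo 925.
413

Matrix identity: Q^n = [[F_(n+1), F_n], [F_n, F_(n-1)]] with Q = [[1,1],[1,0]].
n = 93 = 1011101₂. Square-and-multiply, entries mod 925:
Q^1 = [[1,1],[1,0]]
Q^2 = (Q^1)² = [[2,1],[1,1]]
Q^5 = (Q^2)²·Q = [[8,5],[5,3]]
Q^11 = (Q^5)²·Q = [[144,89],[89,55]]
Q^23 = (Q^11)²·Q = [[118,907],[907,136]]
Q^46 = (Q^23)² = [[373,53],[53,320]]
Q^93 = (Q^46)²·Q = [[142,413],[413,654]]
F_93 mod 925 = Q^93[0][1] = 413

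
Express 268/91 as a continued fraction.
[2; 1, 17, 5]

Euclidean algorithm steps:
268 = 2 × 91 + 86
91 = 1 × 86 + 5
86 = 17 × 5 + 1
5 = 5 × 1 + 0
Continued fraction: [2; 1, 17, 5]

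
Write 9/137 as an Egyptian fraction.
1/16 + 1/314 + 1/114715 + 1/39478478960

Greedy algorithm:
9/137: ceiling(137/9) = 16, use 1/16
7/2192: ceiling(2192/7) = 314, use 1/314
3/344144: ceiling(344144/3) = 114715, use 1/114715
1/39478478960: ceiling(39478478960/1) = 39478478960, use 1/39478478960
Result: 9/137 = 1/16 + 1/314 + 1/114715 + 1/39478478960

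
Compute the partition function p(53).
329931

p(n) counts ways to write n as a sum of positive integers (order ignored).
Euler's pentagonal recurrence: p(k) = p(k-1) + p(k-2) - p(k-5) - p(k-7) + p(k-12) + p(k-15) - ... (offsets j(3j∓1)/2, signs ++--, p(0)=1, p(<0)=0).
DP table for k = 0..52: p(0)=1, p(1)=1, p(2)=2, p(3)=3, p(4)=5, p(5)=7, p(6)=11, p(7)=15, p(8)=22, p(9)=30, p(10)=42, p(11)=56, p(12)=77, p(13)=101, p(14)=135, p(15)=176, p(16)=231, p(17)=297, p(18)=385, p(19)=490, p(20)=627, p(21)=792, p(22)=1002, p(23)=1255, p(24)=1575, p(25)=1958, p(26)=2436, p(27)=3010, p(28)=3718, p(29)=4565, p(30)=5604, p(31)=6842, p(32)=8349, p(33)=10143, p(34)=12310, p(35)=14883, p(36)=17977, p(37)=21637, p(38)=26015, p(39)=31185, p(40)=37338, p(41)=44583, p(42)=53174, p(43)=63261, p(44)=75175, p(45)=89134, p(46)=105558, p(47)=124754, p(48)=147273, p(49)=173525, p(50)=204226, p(51)=239943, p(52)=281589.
Final step: p(53) = p(52) + p(51) - p(48) - p(46) + p(41) + p(38) - p(31) - p(27) + p(18) + p(13) - p(2)
= 281589 + 239943 - 147273 - 105558 + 44583 + 26015 - 6842 - 3010 + 385 + 101 - 2
= 329931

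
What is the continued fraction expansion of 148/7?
[21; 7]

Euclidean algorithm steps:
148 = 21 × 7 + 1
7 = 7 × 1 + 0
Continued fraction: [21; 7]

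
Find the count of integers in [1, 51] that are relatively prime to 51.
32

51 = 3 × 17
φ(n) = n × ∏(1 - 1/p) for each prime p dividing n
φ(51) = 51 × (1 - 1/3) × (1 - 1/17) = 32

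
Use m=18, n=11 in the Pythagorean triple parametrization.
(203, 396, 445)

Euclid's formula: a = m² - n², b = 2mn, c = m² + n²
m = 18, n = 11
a = 18² - 11² = 324 - 121 = 203
b = 2 × 18 × 11 = 396
c = 18² + 11² = 324 + 121 = 445
Verification: 203² + 396² = 41209 + 156816 = 198025 = 445² ✓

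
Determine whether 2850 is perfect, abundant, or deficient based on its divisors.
abundant

Proper divisors of 2850: sum = 1 + 2 + 3 + 5 + 6 + 10 + 15 + 19 + ... + 475 + 570 + 950 + 1425 (23 divisors) = 4590
Since 4590 > 2850, 2850 is abundant.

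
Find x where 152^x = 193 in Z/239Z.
176

Baby-step giant-step with step n = ⌈√239⌉ = 16.
Baby steps 152^j mod 239 (j:value) for j=0..15: 0:1, 1:152, 2:160, 3:181, 4:27, 5:41, 6:18, 7:107, 8:12, 9:151, 10:8, 11:21, 12:85, 13:14, 14:216, 15:89.
Giant-step multiplier: 152^(-16) ≡ 152^(238-16) = 152^222 ≡ 161 (mod 239).
Giant steps γ_i = 193·161^i mod 239: γ_0=193, γ_1=3, γ_2=5, γ_3=88, γ_4=67, γ_5=32, γ_6=133, γ_7=142, γ_8=157, γ_9=182, γ_10=144, γ_11=1 (in table at j=0).
x = i·n + j = 11·16 + 0 = 176.
Check: 152^176 ≡ 193 (mod 239).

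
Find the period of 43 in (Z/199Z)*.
9

199 is prime, so ord(43) divides φ(199) = 198.
Divisors of 198: 1, 2, 3, 6, 9, 11, 18, 22, 33, 66, 99, 198.
Repeated squaring: 43^1 ≡ 43, 43^2 ≡ 58, 43^4 ≡ 180, 43^8 ≡ 162, 43^16 ≡ 175, 43^32 ≡ 178, 43^64 ≡ 43, 43^128 ≡ 58 (mod 199).
Test 43^d mod 199 for each divisor d in increasing order:
43^1 ≡ 43
43^2 ≡ 58
43^3 = 43^2·43^1 ≡ 106
43^6 = 43^4·43^2 ≡ 92
43^9 = 43^8·43^1 ≡ 1  ← first divisor giving 1
The order is 9.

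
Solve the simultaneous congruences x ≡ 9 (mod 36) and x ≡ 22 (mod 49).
1737

Using Chinese Remainder Theorem:
M = 36 × 49 = 1764
M1 = 49, M2 = 36
y1 = 49^(-1) mod 36 = 25
y2 = 36^(-1) mod 49 = 15
x = (9×49×25 + 22×36×15) mod 1764 = 1737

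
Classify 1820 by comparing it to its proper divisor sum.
abundant

Proper divisors of 1820: sum = 1 + 2 + 4 + 5 + 7 + 10 + 13 + 14 + ... + 260 + 364 + 455 + 910 (23 divisors) = 2884
Since 2884 > 1820, 1820 is abundant.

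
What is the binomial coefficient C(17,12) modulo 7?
0

Using Lucas' theorem:
Write n=17 and k=12 in base 7:
n in base 7: [2, 3]
k in base 7: [1, 5]
C(17,12) mod 7 = ∏ C(n_i, k_i) mod 7
Digit binomials (mod 7): C(2,1) = 2; C(3,5) = 0 (k_i > n_i)
Product: 2 × 0 = 0 ≡ 0 (mod 7)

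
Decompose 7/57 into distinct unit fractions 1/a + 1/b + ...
1/9 + 1/86 + 1/14706

Greedy algorithm:
7/57: ceiling(57/7) = 9, use 1/9
2/171: ceiling(171/2) = 86, use 1/86
1/14706: ceiling(14706/1) = 14706, use 1/14706
Result: 7/57 = 1/9 + 1/86 + 1/14706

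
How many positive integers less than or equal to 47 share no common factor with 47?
46

47 = 47
φ(n) = n × ∏(1 - 1/p) for each prime p dividing n
φ(47) = 47 × (1 - 1/47) = 46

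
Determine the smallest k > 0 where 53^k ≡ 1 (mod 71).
70

71 is prime, so ord(53) divides φ(71) = 70.
Divisors of 70: 1, 2, 5, 7, 10, 14, 35, 70.
Repeated squaring: 53^1 ≡ 53, 53^2 ≡ 40, 53^4 ≡ 38, 53^8 ≡ 24, 53^16 ≡ 8, 53^32 ≡ 64, 53^64 ≡ 49 (mod 71).
Test 53^d mod 71 for each divisor d in increasing order:
53^1 ≡ 53
53^2 ≡ 40
53^5 = 53^4·53^1 ≡ 26
53^7 = 53^4·53^2·53^1 ≡ 46
53^10 = 53^8·53^2 ≡ 37
53^14 = 53^8·53^4·53^2 ≡ 57
53^35 = 53^32·53^2·53^1 ≡ 70
53^70 = 53^64·53^4·53^2 ≡ 1  ← first divisor giving 1
The order is 70.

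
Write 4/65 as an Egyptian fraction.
1/17 + 1/369 + 1/203873 + 1/83128196385

Greedy algorithm:
4/65: ceiling(65/4) = 17, use 1/17
3/1105: ceiling(1105/3) = 369, use 1/369
2/407745: ceiling(407745/2) = 203873, use 1/203873
1/83128196385: ceiling(83128196385/1) = 83128196385, use 1/83128196385
Result: 4/65 = 1/17 + 1/369 + 1/203873 + 1/83128196385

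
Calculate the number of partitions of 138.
12292341831

p(n) counts ways to write n as a sum of positive integers (order ignored).
Euler's pentagonal recurrence: p(k) = p(k-1) + p(k-2) - p(k-5) - p(k-7) + p(k-12) + p(k-15) - ... (offsets j(3j∓1)/2, signs ++--, p(0)=1, p(<0)=0).
DP table for k = 0..137: p(0)=1, p(1)=1, p(2)=2, p(3)=3, p(4)=5, p(5)=7, p(6)=11, p(7)=15, p(8)=22, p(9)=30, p(10)=42, p(11)=56, p(12)=77, p(13)=101, p(14)=135, p(15)=176, p(16)=231, p(17)=297, p(18)=385, p(19)=490, p(20)=627, p(21)=792, p(22)=1002, p(23)=1255, p(24)=1575, p(25)=1958, p(26)=2436, p(27)=3010, p(28)=3718, p(29)=4565, p(30)=5604, p(31)=6842, p(32)=8349, p(33)=10143, p(34)=12310, p(35)=14883, p(36)=17977, p(37)=21637, p(38)=26015, p(39)=31185, p(40)=37338, p(41)=44583, p(42)=53174, p(43)=63261, p(44)=75175, p(45)=89134, p(46)=105558, p(47)=124754, p(48)=147273, p(49)=173525, p(50)=204226, p(51)=239943, p(52)=281589, p(53)=329931, p(54)=386155, p(55)=451276, p(56)=526823, p(57)=614154, p(58)=715220, p(59)=831820, p(60)=966467, p(61)=1121505, p(62)=1300156, p(63)=1505499, p(64)=1741630, p(65)=2012558, p(66)=2323520, p(67)=2679689, p(68)=3087735, p(69)=3554345, p(70)=4087968, p(71)=4697205, p(72)=5392783, p(73)=6185689, p(74)=7089500, p(75)=8118264, p(76)=9289091, p(77)=10619863, p(78)=12132164, p(79)=13848650, p(80)=15796476, p(81)=18004327, p(82)=20506255, p(83)=23338469, p(84)=26543660, p(85)=30167357, p(86)=34262962, p(87)=38887673, p(88)=44108109, p(89)=49995925, p(90)=56634173, p(91)=64112359, p(92)=72533807, p(93)=82010177, p(94)=92669720, p(95)=104651419, p(96)=118114304, p(97)=133230930, p(98)=150198136, p(99)=169229875, p(100)=190569292, p(101)=214481126, p(102)=241265379, p(103)=271248950, p(104)=304801365, p(105)=342325709, p(106)=384276336, p(107)=431149389, p(108)=483502844, p(109)=541946240, p(110)=607163746, p(111)=679903203, p(112)=761002156, p(113)=851376628, p(114)=952050665, p(115)=1064144451, p(116)=1188908248, p(117)=1327710076, p(118)=1482074143, p(119)=1653668665, p(120)=1844349560, p(121)=2056148051, p(122)=2291320912, p(123)=2552338241, p(124)=2841940500, p(125)=3163127352, p(126)=3519222692, p(127)=3913864295, p(128)=4351078600, p(129)=4835271870, p(130)=5371315400, p(131)=5964539504, p(132)=6620830889, p(133)=7346629512, p(134)=8149040695, p(135)=9035836076, p(136)=10015581680, p(137)=11097645016.
Final step: p(138) = p(137) + p(136) - p(133) - p(131) + p(126) + p(123) - p(116) - p(112) + p(103) + p(98) - p(87) - p(81) + p(68) + p(61) - p(46) - p(38) + p(21) + p(12)
= 11097645016 + 10015581680 - 7346629512 - 5964539504 + 3519222692 + 2552338241 - 1188908248 - 761002156 + 271248950 + 150198136 - 38887673 - 18004327 + 3087735 + 1121505 - 105558 - 26015 + 792 + 77
= 12292341831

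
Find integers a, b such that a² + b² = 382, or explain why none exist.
Not possible

Factorization: 382 = 2 × 191
By Fermat: n is sum of two squares iff every prime p ≡ 3 (mod 4) appears to even power.
Prime(s) ≡ 3 (mod 4) with odd exponent: [(191, 1)]
Therefore 382 cannot be expressed as a² + b².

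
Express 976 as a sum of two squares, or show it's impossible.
20² + 24² (a=20, b=24)

Factorization: 976 = 2^4 × 61
By Fermat: n is sum of two squares iff every prime p ≡ 3 (mod 4) appears to even power.
All primes ≡ 3 (mod 4) appear to even power.
Search a = 0, 1, 2, … for 976 - a² a perfect square: first hit at a = 20: 976 - 400 = 576 = 24².
976 = 20² + 24² = 400 + 576 ✓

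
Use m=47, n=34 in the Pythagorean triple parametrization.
(1053, 3196, 3365)

Euclid's formula: a = m² - n², b = 2mn, c = m² + n²
m = 47, n = 34
a = 47² - 34² = 2209 - 1156 = 1053
b = 2 × 47 × 34 = 3196
c = 47² + 34² = 2209 + 1156 = 3365
Verification: 1053² + 3196² = 1108809 + 10214416 = 11323225 = 3365² ✓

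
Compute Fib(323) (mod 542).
493

Matrix identity: Q^n = [[F_(n+1), F_n], [F_n, F_(n-1)]] with Q = [[1,1],[1,0]].
n = 323 = 101000011₂. Square-and-multiply, entries mod 542:
Q^1 = [[1,1],[1,0]]
Q^2 = (Q^1)² = [[2,1],[1,1]]
Q^5 = (Q^2)²·Q = [[8,5],[5,3]]
Q^10 = (Q^5)² = [[89,55],[55,34]]
Q^20 = (Q^10)² = [[106,261],[261,387]]
Q^40 = (Q^20)² = [[225,219],[219,6]]
Q^80 = (Q^40)² = [[484,183],[183,301]]
Q^161 = (Q^80)²·Q = [[22,539],[539,25]]
Q^323 = (Q^161)²·Q = [[352,493],[493,401]]
F_323 mod 542 = Q^323[0][1] = 493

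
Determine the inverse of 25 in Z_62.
5

gcd(25, 62) = 1, so the inverse exists.
Extended Euclidean algorithm on (62, 25):
62 = 2 × 25 + 12  ⟹  12 = (1)·62 + (-2)·25
25 = 2 × 12 + 1  ⟹  1 = (-2)·62 + (5)·25
So (5)·25 ≡ 1 (mod 62), i.e. 25^(-1) ≡ 5 (mod 62).
Check: 25 × 5 = 125 ≡ 1 (mod 62)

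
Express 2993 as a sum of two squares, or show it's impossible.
17² + 52² (a=17, b=52)

Factorization: 2993 = 41 × 73
By Fermat: n is sum of two squares iff every prime p ≡ 3 (mod 4) appears to even power.
All primes ≡ 3 (mod 4) appear to even power.
Search a = 0, 1, 2, … for 2993 - a² a perfect square: first hit at a = 17: 2993 - 289 = 2704 = 52².
2993 = 17² + 52² = 289 + 2704 ✓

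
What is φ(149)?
148

149 = 149
φ(n) = n × ∏(1 - 1/p) for each prime p dividing n
φ(149) = 149 × (1 - 1/149) = 148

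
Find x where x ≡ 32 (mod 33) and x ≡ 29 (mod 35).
659

Using Chinese Remainder Theorem:
M = 33 × 35 = 1155
M1 = 35, M2 = 33
y1 = 35^(-1) mod 33 = 17
y2 = 33^(-1) mod 35 = 17
x = (32×35×17 + 29×33×17) mod 1155 = 659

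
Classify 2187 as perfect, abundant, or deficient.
deficient

Proper divisors of 2187: sum = 1 + 3 + 9 + 27 + 81 + 243 + 729 = 1093
Since 1093 < 2187, 2187 is deficient.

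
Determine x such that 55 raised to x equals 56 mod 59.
25

Baby-step giant-step with step n = ⌈√59⌉ = 8.
Baby steps 55^j mod 59 (j:value) for j=0..7: 0:1, 1:55, 2:16, 3:54, 4:20, 5:38, 6:25, 7:18.
Giant-step multiplier: 55^(-8) ≡ 55^(58-8) = 55^50 ≡ 9 (mod 59).
Giant steps γ_i = 56·9^i mod 59: γ_0=56, γ_1=32, γ_2=52, γ_3=55 (in table at j=1).
x = i·n + j = 3·8 + 1 = 25.
Check: 55^25 ≡ 56 (mod 59).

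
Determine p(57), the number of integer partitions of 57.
614154

p(n) counts ways to write n as a sum of positive integers (order ignored).
Euler's pentagonal recurrence: p(k) = p(k-1) + p(k-2) - p(k-5) - p(k-7) + p(k-12) + p(k-15) - ... (offsets j(3j∓1)/2, signs ++--, p(0)=1, p(<0)=0).
DP table for k = 0..56: p(0)=1, p(1)=1, p(2)=2, p(3)=3, p(4)=5, p(5)=7, p(6)=11, p(7)=15, p(8)=22, p(9)=30, p(10)=42, p(11)=56, p(12)=77, p(13)=101, p(14)=135, p(15)=176, p(16)=231, p(17)=297, p(18)=385, p(19)=490, p(20)=627, p(21)=792, p(22)=1002, p(23)=1255, p(24)=1575, p(25)=1958, p(26)=2436, p(27)=3010, p(28)=3718, p(29)=4565, p(30)=5604, p(31)=6842, p(32)=8349, p(33)=10143, p(34)=12310, p(35)=14883, p(36)=17977, p(37)=21637, p(38)=26015, p(39)=31185, p(40)=37338, p(41)=44583, p(42)=53174, p(43)=63261, p(44)=75175, p(45)=89134, p(46)=105558, p(47)=124754, p(48)=147273, p(49)=173525, p(50)=204226, p(51)=239943, p(52)=281589, p(53)=329931, p(54)=386155, p(55)=451276, p(56)=526823.
Final step: p(57) = p(56) + p(55) - p(52) - p(50) + p(45) + p(42) - p(35) - p(31) + p(22) + p(17) - p(6) - p(0)
= 526823 + 451276 - 281589 - 204226 + 89134 + 53174 - 14883 - 6842 + 1002 + 297 - 11 - 1
= 614154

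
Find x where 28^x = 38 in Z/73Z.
22

Baby-step giant-step with step n = ⌈√73⌉ = 9.
Baby steps 28^j mod 73 (j:value) for j=0..8: 0:1, 1:28, 2:54, 3:52, 4:69, 5:34, 6:3, 7:11, 8:16.
Giant-step multiplier: 28^(-9) ≡ 28^(72-9) = 28^63 ≡ 22 (mod 73).
Giant steps γ_i = 38·22^i mod 73: γ_0=38, γ_1=33, γ_2=69 (in table at j=4).
x = i·n + j = 2·9 + 4 = 22.
Check: 28^22 ≡ 38 (mod 73).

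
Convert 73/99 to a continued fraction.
[0; 1, 2, 1, 4, 5]

Euclidean algorithm steps:
73 = 0 × 99 + 73
99 = 1 × 73 + 26
73 = 2 × 26 + 21
26 = 1 × 21 + 5
21 = 4 × 5 + 1
5 = 5 × 1 + 0
Continued fraction: [0; 1, 2, 1, 4, 5]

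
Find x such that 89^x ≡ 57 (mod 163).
40

Baby-step giant-step with step n = ⌈√163⌉ = 13.
Baby steps 89^j mod 163 (j:value) for j=0..12: 0:1, 1:89, 2:97, 3:157, 4:118, 5:70, 6:36, 7:107, 8:69, 9:110, 10:10, 11:75, 12:155.
Giant-step multiplier: 89^(-13) ≡ 89^(162-13) = 89^149 ≡ 19 (mod 163).
Giant steps γ_i = 57·19^i mod 163: γ_0=57, γ_1=105, γ_2=39, γ_3=89 (in table at j=1).
x = i·n + j = 3·13 + 1 = 40.
Check: 89^40 ≡ 57 (mod 163).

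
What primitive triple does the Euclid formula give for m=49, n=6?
(2365, 588, 2437)

Euclid's formula: a = m² - n², b = 2mn, c = m² + n²
m = 49, n = 6
a = 49² - 6² = 2401 - 36 = 2365
b = 2 × 49 × 6 = 588
c = 49² + 6² = 2401 + 36 = 2437
Verification: 2365² + 588² = 5593225 + 345744 = 5938969 = 2437² ✓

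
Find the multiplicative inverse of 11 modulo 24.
11

gcd(11, 24) = 1, so the inverse exists.
Extended Euclidean algorithm on (24, 11):
24 = 2 × 11 + 2  ⟹  2 = (1)·24 + (-2)·11
11 = 5 × 2 + 1  ⟹  1 = (-5)·24 + (11)·11
So (11)·11 ≡ 1 (mod 24), i.e. 11^(-1) ≡ 11 (mod 24).
Check: 11 × 11 = 121 ≡ 1 (mod 24)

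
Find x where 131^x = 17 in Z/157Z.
32

Baby-step giant-step with step n = ⌈√157⌉ = 13.
Baby steps 131^j mod 157 (j:value) for j=0..12: 0:1, 1:131, 2:48, 3:8, 4:106, 5:70, 6:64, 7:63, 8:89, 9:41, 10:33, 11:84, 12:14.
Giant-step multiplier: 131^(-13) ≡ 131^(156-13) = 131^143 ≡ 135 (mod 157).
Giant steps γ_i = 17·135^i mod 157: γ_0=17, γ_1=97, γ_2=64 (in table at j=6).
x = i·n + j = 2·13 + 6 = 32.
Check: 131^32 ≡ 17 (mod 157).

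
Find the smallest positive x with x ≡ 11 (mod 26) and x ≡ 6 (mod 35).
531

Using Chinese Remainder Theorem:
M = 26 × 35 = 910
M1 = 35, M2 = 26
y1 = 35^(-1) mod 26 = 3
y2 = 26^(-1) mod 35 = 31
x = (11×35×3 + 6×26×31) mod 910 = 531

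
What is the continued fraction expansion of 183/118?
[1; 1, 1, 4, 2, 2, 2]

Euclidean algorithm steps:
183 = 1 × 118 + 65
118 = 1 × 65 + 53
65 = 1 × 53 + 12
53 = 4 × 12 + 5
12 = 2 × 5 + 2
5 = 2 × 2 + 1
2 = 2 × 1 + 0
Continued fraction: [1; 1, 1, 4, 2, 2, 2]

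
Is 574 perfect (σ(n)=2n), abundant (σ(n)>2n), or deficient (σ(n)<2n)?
deficient

Proper divisors of 574: sum = 1 + 2 + 7 + 14 + 41 + 82 + 287 = 434
Since 434 < 574, 574 is deficient.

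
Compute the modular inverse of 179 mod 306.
53

gcd(179, 306) = 1, so the inverse exists.
Extended Euclidean algorithm on (306, 179):
306 = 1 × 179 + 127  ⟹  127 = (1)·306 + (-1)·179
179 = 1 × 127 + 52  ⟹  52 = (-1)·306 + (2)·179
127 = 2 × 52 + 23  ⟹  23 = (3)·306 + (-5)·179
52 = 2 × 23 + 6  ⟹  6 = (-7)·306 + (12)·179
23 = 3 × 6 + 5  ⟹  5 = (24)·306 + (-41)·179
6 = 1 × 5 + 1  ⟹  1 = (-31)·306 + (53)·179
So (53)·179 ≡ 1 (mod 306), i.e. 179^(-1) ≡ 53 (mod 306).
Check: 179 × 53 = 9487 ≡ 1 (mod 306)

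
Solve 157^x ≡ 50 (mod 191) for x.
92

Baby-step giant-step with step n = ⌈√191⌉ = 14.
Baby steps 157^j mod 191 (j:value) for j=0..13: 0:1, 1:157, 2:10, 3:42, 4:100, 5:38, 6:45, 7:189, 8:68, 9:171, 10:107, 11:182, 12:115, 13:101.
Giant-step multiplier: 157^(-14) ≡ 157^(190-14) = 157^176 ≡ 48 (mod 191).
Giant steps γ_i = 50·48^i mod 191: γ_0=50, γ_1=108, γ_2=27, γ_3=150, γ_4=133, γ_5=81, γ_6=68 (in table at j=8).
x = i·n + j = 6·14 + 8 = 92.
Check: 157^92 ≡ 50 (mod 191).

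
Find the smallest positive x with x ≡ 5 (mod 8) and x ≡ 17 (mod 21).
101

Using Chinese Remainder Theorem:
M = 8 × 21 = 168
M1 = 21, M2 = 8
y1 = 21^(-1) mod 8 = 5
y2 = 8^(-1) mod 21 = 8
x = (5×21×5 + 17×8×8) mod 168 = 101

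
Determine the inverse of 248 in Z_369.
308

gcd(248, 369) = 1, so the inverse exists.
Extended Euclidean algorithm on (369, 248):
369 = 1 × 248 + 121  ⟹  121 = (1)·369 + (-1)·248
248 = 2 × 121 + 6  ⟹  6 = (-2)·369 + (3)·248
121 = 20 × 6 + 1  ⟹  1 = (41)·369 + (-61)·248
So (-61)·248 ≡ 1 (mod 369), i.e. 248^(-1) ≡ -61 ≡ 308 (mod 369).
Check: 248 × 308 = 76384 ≡ 1 (mod 369)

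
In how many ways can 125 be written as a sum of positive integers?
3163127352

p(n) counts ways to write n as a sum of positive integers (order ignored).
Euler's pentagonal recurrence: p(k) = p(k-1) + p(k-2) - p(k-5) - p(k-7) + p(k-12) + p(k-15) - ... (offsets j(3j∓1)/2, signs ++--, p(0)=1, p(<0)=0).
DP table for k = 0..124: p(0)=1, p(1)=1, p(2)=2, p(3)=3, p(4)=5, p(5)=7, p(6)=11, p(7)=15, p(8)=22, p(9)=30, p(10)=42, p(11)=56, p(12)=77, p(13)=101, p(14)=135, p(15)=176, p(16)=231, p(17)=297, p(18)=385, p(19)=490, p(20)=627, p(21)=792, p(22)=1002, p(23)=1255, p(24)=1575, p(25)=1958, p(26)=2436, p(27)=3010, p(28)=3718, p(29)=4565, p(30)=5604, p(31)=6842, p(32)=8349, p(33)=10143, p(34)=12310, p(35)=14883, p(36)=17977, p(37)=21637, p(38)=26015, p(39)=31185, p(40)=37338, p(41)=44583, p(42)=53174, p(43)=63261, p(44)=75175, p(45)=89134, p(46)=105558, p(47)=124754, p(48)=147273, p(49)=173525, p(50)=204226, p(51)=239943, p(52)=281589, p(53)=329931, p(54)=386155, p(55)=451276, p(56)=526823, p(57)=614154, p(58)=715220, p(59)=831820, p(60)=966467, p(61)=1121505, p(62)=1300156, p(63)=1505499, p(64)=1741630, p(65)=2012558, p(66)=2323520, p(67)=2679689, p(68)=3087735, p(69)=3554345, p(70)=4087968, p(71)=4697205, p(72)=5392783, p(73)=6185689, p(74)=7089500, p(75)=8118264, p(76)=9289091, p(77)=10619863, p(78)=12132164, p(79)=13848650, p(80)=15796476, p(81)=18004327, p(82)=20506255, p(83)=23338469, p(84)=26543660, p(85)=30167357, p(86)=34262962, p(87)=38887673, p(88)=44108109, p(89)=49995925, p(90)=56634173, p(91)=64112359, p(92)=72533807, p(93)=82010177, p(94)=92669720, p(95)=104651419, p(96)=118114304, p(97)=133230930, p(98)=150198136, p(99)=169229875, p(100)=190569292, p(101)=214481126, p(102)=241265379, p(103)=271248950, p(104)=304801365, p(105)=342325709, p(106)=384276336, p(107)=431149389, p(108)=483502844, p(109)=541946240, p(110)=607163746, p(111)=679903203, p(112)=761002156, p(113)=851376628, p(114)=952050665, p(115)=1064144451, p(116)=1188908248, p(117)=1327710076, p(118)=1482074143, p(119)=1653668665, p(120)=1844349560, p(121)=2056148051, p(122)=2291320912, p(123)=2552338241, p(124)=2841940500.
Final step: p(125) = p(124) + p(123) - p(120) - p(118) + p(113) + p(110) - p(103) - p(99) + p(90) + p(85) - p(74) - p(68) + p(55) + p(48) - p(33) - p(25) + p(8)
= 2841940500 + 2552338241 - 1844349560 - 1482074143 + 851376628 + 607163746 - 271248950 - 169229875 + 56634173 + 30167357 - 7089500 - 3087735 + 451276 + 147273 - 10143 - 1958 + 22
= 3163127352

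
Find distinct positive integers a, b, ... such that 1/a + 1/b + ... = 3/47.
1/16 + 1/752

Greedy algorithm:
3/47: ceiling(47/3) = 16, use 1/16
1/752: ceiling(752/1) = 752, use 1/752
Result: 3/47 = 1/16 + 1/752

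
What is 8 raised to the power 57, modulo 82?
80

Repeated squaring. Binary of 57 = 111001.
8^1 ≡ 8 (mod 82); 8^2 ≡ 64 (mod 82); 8^4 ≡ 78 (mod 82); 8^8 ≡ 16 (mod 82); 8^16 ≡ 10 (mod 82); 8^32 ≡ 18 (mod 82)
8^57 = 8^1 × 8^8 × 8^16 × 8^32 ≡ 80 (mod 82)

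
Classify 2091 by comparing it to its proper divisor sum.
deficient

Proper divisors of 2091: sum = 1 + 3 + 17 + 41 + 51 + 123 + 697 = 933
Since 933 < 2091, 2091 is deficient.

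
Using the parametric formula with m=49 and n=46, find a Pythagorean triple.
(285, 4508, 4517)

Euclid's formula: a = m² - n², b = 2mn, c = m² + n²
m = 49, n = 46
a = 49² - 46² = 2401 - 2116 = 285
b = 2 × 49 × 46 = 4508
c = 49² + 46² = 2401 + 2116 = 4517
Verification: 285² + 4508² = 81225 + 20322064 = 20403289 = 4517² ✓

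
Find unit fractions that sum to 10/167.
1/17 + 1/947 + 1/1344267 + 1/3614106190311

Greedy algorithm:
10/167: ceiling(167/10) = 17, use 1/17
3/2839: ceiling(2839/3) = 947, use 1/947
2/2688533: ceiling(2688533/2) = 1344267, use 1/1344267
1/3614106190311: ceiling(3614106190311/1) = 3614106190311, use 1/3614106190311
Result: 10/167 = 1/17 + 1/947 + 1/1344267 + 1/3614106190311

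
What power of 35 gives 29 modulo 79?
53

Baby-step giant-step with step n = ⌈√79⌉ = 9.
Baby steps 35^j mod 79 (j:value) for j=0..8: 0:1, 1:35, 2:40, 3:57, 4:20, 5:68, 6:10, 7:34, 8:5.
Giant-step multiplier: 35^(-9) ≡ 35^(78-9) = 35^69 ≡ 14 (mod 79).
Giant steps γ_i = 29·14^i mod 79: γ_0=29, γ_1=11, γ_2=75, γ_3=23, γ_4=6, γ_5=5 (in table at j=8).
x = i·n + j = 5·9 + 8 = 53.
Check: 35^53 ≡ 29 (mod 79).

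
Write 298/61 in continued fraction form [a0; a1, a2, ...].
[4; 1, 7, 1, 2, 2]

Euclidean algorithm steps:
298 = 4 × 61 + 54
61 = 1 × 54 + 7
54 = 7 × 7 + 5
7 = 1 × 5 + 2
5 = 2 × 2 + 1
2 = 2 × 1 + 0
Continued fraction: [4; 1, 7, 1, 2, 2]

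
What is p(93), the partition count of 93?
82010177

p(n) counts ways to write n as a sum of positive integers (order ignored).
Euler's pentagonal recurrence: p(k) = p(k-1) + p(k-2) - p(k-5) - p(k-7) + p(k-12) + p(k-15) - ... (offsets j(3j∓1)/2, signs ++--, p(0)=1, p(<0)=0).
DP table for k = 0..92: p(0)=1, p(1)=1, p(2)=2, p(3)=3, p(4)=5, p(5)=7, p(6)=11, p(7)=15, p(8)=22, p(9)=30, p(10)=42, p(11)=56, p(12)=77, p(13)=101, p(14)=135, p(15)=176, p(16)=231, p(17)=297, p(18)=385, p(19)=490, p(20)=627, p(21)=792, p(22)=1002, p(23)=1255, p(24)=1575, p(25)=1958, p(26)=2436, p(27)=3010, p(28)=3718, p(29)=4565, p(30)=5604, p(31)=6842, p(32)=8349, p(33)=10143, p(34)=12310, p(35)=14883, p(36)=17977, p(37)=21637, p(38)=26015, p(39)=31185, p(40)=37338, p(41)=44583, p(42)=53174, p(43)=63261, p(44)=75175, p(45)=89134, p(46)=105558, p(47)=124754, p(48)=147273, p(49)=173525, p(50)=204226, p(51)=239943, p(52)=281589, p(53)=329931, p(54)=386155, p(55)=451276, p(56)=526823, p(57)=614154, p(58)=715220, p(59)=831820, p(60)=966467, p(61)=1121505, p(62)=1300156, p(63)=1505499, p(64)=1741630, p(65)=2012558, p(66)=2323520, p(67)=2679689, p(68)=3087735, p(69)=3554345, p(70)=4087968, p(71)=4697205, p(72)=5392783, p(73)=6185689, p(74)=7089500, p(75)=8118264, p(76)=9289091, p(77)=10619863, p(78)=12132164, p(79)=13848650, p(80)=15796476, p(81)=18004327, p(82)=20506255, p(83)=23338469, p(84)=26543660, p(85)=30167357, p(86)=34262962, p(87)=38887673, p(88)=44108109, p(89)=49995925, p(90)=56634173, p(91)=64112359, p(92)=72533807.
Final step: p(93) = p(92) + p(91) - p(88) - p(86) + p(81) + p(78) - p(71) - p(67) + p(58) + p(53) - p(42) - p(36) + p(23) + p(16) - p(1)
= 72533807 + 64112359 - 44108109 - 34262962 + 18004327 + 12132164 - 4697205 - 2679689 + 715220 + 329931 - 53174 - 17977 + 1255 + 231 - 1
= 82010177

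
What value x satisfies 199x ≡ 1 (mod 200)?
199

gcd(199, 200) = 1, so the inverse exists.
Extended Euclidean algorithm on (200, 199):
200 = 1 × 199 + 1  ⟹  1 = (1)·200 + (-1)·199
So (-1)·199 ≡ 1 (mod 200), i.e. 199^(-1) ≡ -1 ≡ 199 (mod 200).
Check: 199 × 199 = 39601 ≡ 1 (mod 200)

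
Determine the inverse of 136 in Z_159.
76

gcd(136, 159) = 1, so the inverse exists.
Extended Euclidean algorithm on (159, 136):
159 = 1 × 136 + 23  ⟹  23 = (1)·159 + (-1)·136
136 = 5 × 23 + 21  ⟹  21 = (-5)·159 + (6)·136
23 = 1 × 21 + 2  ⟹  2 = (6)·159 + (-7)·136
21 = 10 × 2 + 1  ⟹  1 = (-65)·159 + (76)·136
So (76)·136 ≡ 1 (mod 159), i.e. 136^(-1) ≡ 76 (mod 159).
Check: 136 × 76 = 10336 ≡ 1 (mod 159)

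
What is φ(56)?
24

56 = 2^3 × 7
φ(n) = n × ∏(1 - 1/p) for each prime p dividing n
φ(56) = 56 × (1 - 1/2) × (1 - 1/7) = 24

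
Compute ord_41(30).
40

41 is prime, so ord(30) divides φ(41) = 40.
Divisors of 40: 1, 2, 4, 5, 8, 10, 20, 40.
Repeated squaring: 30^1 ≡ 30, 30^2 ≡ 39, 30^4 ≡ 4, 30^8 ≡ 16, 30^16 ≡ 10, 30^32 ≡ 18 (mod 41).
Test 30^d mod 41 for each divisor d in increasing order:
30^1 ≡ 30
30^2 ≡ 39
30^4 ≡ 4
30^5 = 30^4·30^1 ≡ 38
30^8 ≡ 16
30^10 = 30^8·30^2 ≡ 9
30^20 = 30^16·30^4 ≡ 40
30^40 = 30^32·30^8 ≡ 1  ← first divisor giving 1
The order is 40.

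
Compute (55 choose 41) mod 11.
0

Using Lucas' theorem:
Write n=55 and k=41 in base 11:
n in base 11: [5, 0]
k in base 11: [3, 8]
C(55,41) mod 11 = ∏ C(n_i, k_i) mod 11
Digit binomials (mod 11): C(5,3) = 10; C(0,8) = 0 (k_i > n_i)
Product: 10 × 0 = 0 ≡ 0 (mod 11)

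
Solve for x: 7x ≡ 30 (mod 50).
x ≡ 40 (mod 50)

gcd(7, 50) = 1, which divides 30, so solutions exist.
Find 7^(-1) mod 50 by the extended Euclidean algorithm:
50 = 7 × 7 + 1  ⟹  1 = (1)·50 + (-7)·7
So (-7)·7 ≡ 1 (mod 50), i.e. 7^(-1) ≡ -7 ≡ 43 (mod 50).
x ≡ 43 × 30 = 1290 ≡ 40 (mod 50).
Check: 7 × 40 = 280 ≡ 30 (mod 50).
Unique solution: x ≡ 40 (mod 50)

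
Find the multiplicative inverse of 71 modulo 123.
26

gcd(71, 123) = 1, so the inverse exists.
Extended Euclidean algorithm on (123, 71):
123 = 1 × 71 + 52  ⟹  52 = (1)·123 + (-1)·71
71 = 1 × 52 + 19  ⟹  19 = (-1)·123 + (2)·71
52 = 2 × 19 + 14  ⟹  14 = (3)·123 + (-5)·71
19 = 1 × 14 + 5  ⟹  5 = (-4)·123 + (7)·71
14 = 2 × 5 + 4  ⟹  4 = (11)·123 + (-19)·71
5 = 1 × 4 + 1  ⟹  1 = (-15)·123 + (26)·71
So (26)·71 ≡ 1 (mod 123), i.e. 71^(-1) ≡ 26 (mod 123).
Check: 71 × 26 = 1846 ≡ 1 (mod 123)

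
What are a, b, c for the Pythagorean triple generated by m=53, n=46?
(693, 4876, 4925)

Euclid's formula: a = m² - n², b = 2mn, c = m² + n²
m = 53, n = 46
a = 53² - 46² = 2809 - 2116 = 693
b = 2 × 53 × 46 = 4876
c = 53² + 46² = 2809 + 2116 = 4925
Verification: 693² + 4876² = 480249 + 23775376 = 24255625 = 4925² ✓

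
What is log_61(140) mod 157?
106

Baby-step giant-step with step n = ⌈√157⌉ = 13.
Baby steps 61^j mod 157 (j:value) for j=0..12: 0:1, 1:61, 2:110, 3:116, 4:11, 5:43, 6:111, 7:20, 8:121, 9:2, 10:122, 11:63, 12:75.
Giant-step multiplier: 61^(-13) ≡ 61^(156-13) = 61^143 ≡ 50 (mod 157).
Giant steps γ_i = 140·50^i mod 157: γ_0=140, γ_1=92, γ_2=47, γ_3=152, γ_4=64, γ_5=60, γ_6=17, γ_7=65, γ_8=110 (in table at j=2).
x = i·n + j = 8·13 + 2 = 106.
Check: 61^106 ≡ 140 (mod 157).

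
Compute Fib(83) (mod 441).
170

Matrix identity: Q^n = [[F_(n+1), F_n], [F_n, F_(n-1)]] with Q = [[1,1],[1,0]].
n = 83 = 1010011₂. Square-and-multiply, entries mod 441:
Q^1 = [[1,1],[1,0]]
Q^2 = (Q^1)² = [[2,1],[1,1]]
Q^5 = (Q^2)²·Q = [[8,5],[5,3]]
Q^10 = (Q^5)² = [[89,55],[55,34]]
Q^20 = (Q^10)² = [[362,150],[150,212]]
Q^41 = (Q^20)²·Q = [[181,76],[76,105]]
Q^83 = (Q^41)²·Q = [[297,170],[170,127]]
F_83 mod 441 = Q^83[0][1] = 170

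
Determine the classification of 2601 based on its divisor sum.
deficient

Proper divisors of 2601: sum = 1 + 3 + 9 + 17 + 51 + 153 + 289 + 867 = 1390
Since 1390 < 2601, 2601 is deficient.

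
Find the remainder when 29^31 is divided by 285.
89

Repeated squaring. Binary of 31 = 11111.
29^1 ≡ 29 (mod 285); 29^2 ≡ 271 (mod 285); 29^4 ≡ 196 (mod 285); 29^8 ≡ 226 (mod 285); 29^16 ≡ 61 (mod 285)
29^31 = 29^1 × 29^2 × 29^4 × 29^8 × 29^16 ≡ 89 (mod 285)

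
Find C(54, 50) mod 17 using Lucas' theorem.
0

Using Lucas' theorem:
Write n=54 and k=50 in base 17:
n in base 17: [3, 3]
k in base 17: [2, 16]
C(54,50) mod 17 = ∏ C(n_i, k_i) mod 17
Digit binomials (mod 17): C(3,2) = 3; C(3,16) = 0 (k_i > n_i)
Product: 3 × 0 = 0 ≡ 0 (mod 17)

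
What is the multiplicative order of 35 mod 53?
52

53 is prime, so ord(35) divides φ(53) = 52.
Divisors of 52: 1, 2, 4, 13, 26, 52.
Repeated squaring: 35^1 ≡ 35, 35^2 ≡ 6, 35^4 ≡ 36, 35^8 ≡ 24, 35^16 ≡ 46, 35^32 ≡ 49 (mod 53).
Test 35^d mod 53 for each divisor d in increasing order:
35^1 ≡ 35
35^2 ≡ 6
35^4 ≡ 36
35^13 = 35^8·35^4·35^1 ≡ 30
35^26 = 35^16·35^8·35^2 ≡ 52
35^52 = 35^32·35^16·35^4 ≡ 1  ← first divisor giving 1
The order is 52.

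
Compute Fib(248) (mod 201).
63

Matrix identity: Q^n = [[F_(n+1), F_n], [F_n, F_(n-1)]] with Q = [[1,1],[1,0]].
n = 248 = 11111000₂. Square-and-multiply, entries mod 201:
Q^1 = [[1,1],[1,0]]
Q^3 = (Q^1)²·Q = [[3,2],[2,1]]
Q^7 = (Q^3)²·Q = [[21,13],[13,8]]
Q^15 = (Q^7)²·Q = [[183,7],[7,176]]
Q^31 = (Q^15)²·Q = [[72,172],[172,101]]
Q^62 = (Q^31)² = [[196,8],[8,188]]
Q^124 = (Q^62)² = [[89,57],[57,32]]
Q^248 = (Q^124)² = [[115,63],[63,52]]
F_248 mod 201 = Q^248[0][1] = 63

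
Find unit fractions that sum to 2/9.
1/5 + 1/45

Greedy algorithm:
2/9: ceiling(9/2) = 5, use 1/5
1/45: ceiling(45/1) = 45, use 1/45
Result: 2/9 = 1/5 + 1/45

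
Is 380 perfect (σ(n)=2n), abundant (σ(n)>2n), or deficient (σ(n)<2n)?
abundant

Proper divisors of 380: sum = 1 + 2 + 4 + 5 + 10 + 19 + 20 + 38 + 76 + 95 + 190 = 460
Since 460 > 380, 380 is abundant.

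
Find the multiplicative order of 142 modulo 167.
166

167 is prime, so ord(142) divides φ(167) = 166.
Divisors of 166: 1, 2, 83, 166.
Repeated squaring: 142^1 ≡ 142, 142^2 ≡ 124, 142^4 ≡ 12, 142^8 ≡ 144, 142^16 ≡ 28, 142^32 ≡ 116, 142^64 ≡ 96, 142^128 ≡ 31 (mod 167).
Test 142^d mod 167 for each divisor d in increasing order:
142^1 ≡ 142
142^2 ≡ 124
142^83 = 142^64·142^16·142^2·142^1 ≡ 166
142^166 = 142^128·142^32·142^4·142^2 ≡ 1  ← first divisor giving 1
The order is 166.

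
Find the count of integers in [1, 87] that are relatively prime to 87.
56

87 = 3 × 29
φ(n) = n × ∏(1 - 1/p) for each prime p dividing n
φ(87) = 87 × (1 - 1/3) × (1 - 1/29) = 56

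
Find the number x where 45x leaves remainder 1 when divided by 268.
137

gcd(45, 268) = 1, so the inverse exists.
Extended Euclidean algorithm on (268, 45):
268 = 5 × 45 + 43  ⟹  43 = (1)·268 + (-5)·45
45 = 1 × 43 + 2  ⟹  2 = (-1)·268 + (6)·45
43 = 21 × 2 + 1  ⟹  1 = (22)·268 + (-131)·45
So (-131)·45 ≡ 1 (mod 268), i.e. 45^(-1) ≡ -131 ≡ 137 (mod 268).
Check: 45 × 137 = 6165 ≡ 1 (mod 268)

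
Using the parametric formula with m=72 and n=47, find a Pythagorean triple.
(2975, 6768, 7393)

Euclid's formula: a = m² - n², b = 2mn, c = m² + n²
m = 72, n = 47
a = 72² - 47² = 5184 - 2209 = 2975
b = 2 × 72 × 47 = 6768
c = 72² + 47² = 5184 + 2209 = 7393
Verification: 2975² + 6768² = 8850625 + 45805824 = 54656449 = 7393² ✓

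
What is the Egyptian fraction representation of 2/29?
1/15 + 1/435

Greedy algorithm:
2/29: ceiling(29/2) = 15, use 1/15
1/435: ceiling(435/1) = 435, use 1/435
Result: 2/29 = 1/15 + 1/435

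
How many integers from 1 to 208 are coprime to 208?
96

208 = 2^4 × 13
φ(n) = n × ∏(1 - 1/p) for each prime p dividing n
φ(208) = 208 × (1 - 1/2) × (1 - 1/13) = 96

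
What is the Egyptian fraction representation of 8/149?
1/19 + 1/944 + 1/2672464

Greedy algorithm:
8/149: ceiling(149/8) = 19, use 1/19
3/2831: ceiling(2831/3) = 944, use 1/944
1/2672464: ceiling(2672464/1) = 2672464, use 1/2672464
Result: 8/149 = 1/19 + 1/944 + 1/2672464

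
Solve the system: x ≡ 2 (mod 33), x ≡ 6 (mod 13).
266

Using Chinese Remainder Theorem:
M = 33 × 13 = 429
M1 = 13, M2 = 33
y1 = 13^(-1) mod 33 = 28
y2 = 33^(-1) mod 13 = 2
x = (2×13×28 + 6×33×2) mod 429 = 266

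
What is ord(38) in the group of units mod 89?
88

89 is prime, so ord(38) divides φ(89) = 88.
Divisors of 88: 1, 2, 4, 8, 11, 22, 44, 88.
Repeated squaring: 38^1 ≡ 38, 38^2 ≡ 20, 38^4 ≡ 44, 38^8 ≡ 67, 38^16 ≡ 39, 38^32 ≡ 8, 38^64 ≡ 64 (mod 89).
Test 38^d mod 89 for each divisor d in increasing order:
38^1 ≡ 38
38^2 ≡ 20
38^4 ≡ 44
38^8 ≡ 67
38^11 = 38^8·38^2·38^1 ≡ 12
38^22 = 38^16·38^4·38^2 ≡ 55
38^44 = 38^32·38^8·38^4 ≡ 88
38^88 = 38^64·38^16·38^8 ≡ 1  ← first divisor giving 1
The order is 88.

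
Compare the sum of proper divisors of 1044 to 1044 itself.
abundant

Proper divisors of 1044: sum = 1 + 2 + 3 + 4 + 6 + 9 + 12 + 18 + ... + 174 + 261 + 348 + 522 (17 divisors) = 1686
Since 1686 > 1044, 1044 is abundant.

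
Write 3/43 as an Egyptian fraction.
1/15 + 1/323 + 1/208335

Greedy algorithm:
3/43: ceiling(43/3) = 15, use 1/15
2/645: ceiling(645/2) = 323, use 1/323
1/208335: ceiling(208335/1) = 208335, use 1/208335
Result: 3/43 = 1/15 + 1/323 + 1/208335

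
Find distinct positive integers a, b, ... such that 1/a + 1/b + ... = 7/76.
1/11 + 1/836

Greedy algorithm:
7/76: ceiling(76/7) = 11, use 1/11
1/836: ceiling(836/1) = 836, use 1/836
Result: 7/76 = 1/11 + 1/836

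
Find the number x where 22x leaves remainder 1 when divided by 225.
133

gcd(22, 225) = 1, so the inverse exists.
Extended Euclidean algorithm on (225, 22):
225 = 10 × 22 + 5  ⟹  5 = (1)·225 + (-10)·22
22 = 4 × 5 + 2  ⟹  2 = (-4)·225 + (41)·22
5 = 2 × 2 + 1  ⟹  1 = (9)·225 + (-92)·22
So (-92)·22 ≡ 1 (mod 225), i.e. 22^(-1) ≡ -92 ≡ 133 (mod 225).
Check: 22 × 133 = 2926 ≡ 1 (mod 225)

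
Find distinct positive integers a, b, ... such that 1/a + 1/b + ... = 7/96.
1/14 + 1/672

Greedy algorithm:
7/96: ceiling(96/7) = 14, use 1/14
1/672: ceiling(672/1) = 672, use 1/672
Result: 7/96 = 1/14 + 1/672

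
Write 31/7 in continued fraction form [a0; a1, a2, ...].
[4; 2, 3]

Euclidean algorithm steps:
31 = 4 × 7 + 3
7 = 2 × 3 + 1
3 = 3 × 1 + 0
Continued fraction: [4; 2, 3]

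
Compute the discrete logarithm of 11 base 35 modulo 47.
3

Baby-step giant-step with step n = ⌈√47⌉ = 7.
Baby steps 35^j mod 47 (j:value) for j=0..6: 0:1, 1:35, 2:3, 3:11, 4:9, 5:33, 6:27.
h = 11 is already in the table at j=3, so x = 3.
Check: 35^3 ≡ 11 (mod 47).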